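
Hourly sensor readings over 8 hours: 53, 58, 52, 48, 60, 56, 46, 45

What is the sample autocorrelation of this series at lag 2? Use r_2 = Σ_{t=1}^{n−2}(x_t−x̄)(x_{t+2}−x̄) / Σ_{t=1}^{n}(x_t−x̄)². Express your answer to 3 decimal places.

Mean x̄ = (53 + 58 + 52 + 48 + 60 + 56 + 46 + 45)/8 = 52.2500
Deviations from mean: 0.7500, 5.7500, -0.2500, -4.2500, 7.7500, 3.7500, -6.2500, -7.2500
Σ(x_t−x̄)(x_{t+2}−x̄) = (-0.1875) + (-24.4375) + (-1.9375) + (-15.9375) + (-48.4375) + (-27.1875) = -118.1250
Denominator Σ(x_t−x̄)² = 217.5000
r_2 = -118.1250 / 217.5000 = -0.543

-0.543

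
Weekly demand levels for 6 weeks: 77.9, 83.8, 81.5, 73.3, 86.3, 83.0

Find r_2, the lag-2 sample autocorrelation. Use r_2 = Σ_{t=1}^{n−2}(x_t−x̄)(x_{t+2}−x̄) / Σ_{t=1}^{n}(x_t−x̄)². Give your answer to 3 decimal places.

-0.331

Mean x̄ = (77.9 + 83.8 + 81.5 + 73.3 + 86.3 + 83.0)/6 = 80.9667
Σ(x_t−x̄)(x_{t+2}−x̄) = (-1.6356) + (-21.7222) + (2.8444) + (-15.5889) = -36.1022
Denominator Σ(x_t−x̄)² = 109.0733
r_2 = -36.1022 / 109.0733 = -0.331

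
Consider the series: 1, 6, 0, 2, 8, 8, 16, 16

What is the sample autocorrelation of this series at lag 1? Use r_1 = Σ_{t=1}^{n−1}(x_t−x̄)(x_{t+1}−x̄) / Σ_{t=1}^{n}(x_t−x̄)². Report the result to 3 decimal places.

0.488

Mean x̄ = (1 + 6 + 0 + 2 + 8 + 8 + 16 + 16)/8 = 7.1250
Deviations from mean: -6.1250, -1.1250, -7.1250, -5.1250, 0.8750, 0.8750, 8.8750, 8.8750
Σ(x_t−x̄)(x_{t+1}−x̄) = (6.8906) + (8.0156) + (36.5156) + (-4.4844) + (0.7656) + (7.7656) + (78.7656) = 134.2344
Denominator Σ(x_t−x̄)² = 274.8750
r_1 = 134.2344 / 274.8750 = 0.488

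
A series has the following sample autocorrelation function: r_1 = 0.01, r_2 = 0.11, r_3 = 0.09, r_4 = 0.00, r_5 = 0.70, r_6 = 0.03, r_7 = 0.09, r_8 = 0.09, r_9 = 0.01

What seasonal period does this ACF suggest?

The largest autocorrelation is r_5 = 0.70; the remaining lags stay at or below 0.11.
The dominant spike at lag 5 indicates a seasonal period of 5.

5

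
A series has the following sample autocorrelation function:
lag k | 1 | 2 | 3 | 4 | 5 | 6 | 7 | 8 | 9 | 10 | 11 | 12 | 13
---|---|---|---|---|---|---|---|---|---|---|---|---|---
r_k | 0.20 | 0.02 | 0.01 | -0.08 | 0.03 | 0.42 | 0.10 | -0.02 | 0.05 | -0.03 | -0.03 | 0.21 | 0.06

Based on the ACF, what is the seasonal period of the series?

The largest autocorrelation is r_6 = 0.42, with a weaker echo at lag 12 (0.21); the remaining lags stay at or below 0.20. The elevated value at lag 1 (0.20), dropping to 0.02 at lag 2, reflects decaying short-term dependence rather than seasonality.
The dominant spike at lag 6 indicates a seasonal period of 6.

6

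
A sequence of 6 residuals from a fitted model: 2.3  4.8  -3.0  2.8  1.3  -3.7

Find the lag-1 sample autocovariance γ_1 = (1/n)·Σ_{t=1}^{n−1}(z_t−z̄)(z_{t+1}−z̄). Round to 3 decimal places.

Mean z̄ = (2.3 + 4.8 − 3.0 + 2.8 + 1.3 − 3.7)/6 = 0.7500
Σ_{t=1}^{5}(z_t−z̄)(z_{t+1}−z̄) = -17.9175
γ_1 = -17.9175 / 6 = -2.986

-2.986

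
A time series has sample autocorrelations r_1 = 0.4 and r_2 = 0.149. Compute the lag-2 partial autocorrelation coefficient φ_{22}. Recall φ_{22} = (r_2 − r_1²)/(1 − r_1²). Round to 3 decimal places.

-0.013

φ_{22} = (r_2 − r_1²) / (1 − r_1²)
r_1² = (0.4)² = 0.16
Numerator = 0.149 − 0.1600 = -0.0110; denominator = 1 − 0.1600 = 0.8400
φ_{22} = -0.0110 / 0.8400 = -0.013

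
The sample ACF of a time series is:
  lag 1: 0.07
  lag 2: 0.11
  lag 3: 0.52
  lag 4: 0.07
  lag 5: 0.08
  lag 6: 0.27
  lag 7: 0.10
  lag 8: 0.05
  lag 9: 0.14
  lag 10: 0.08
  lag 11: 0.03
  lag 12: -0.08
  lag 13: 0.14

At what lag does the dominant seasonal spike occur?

The largest autocorrelation is r_3 = 0.52, with a weaker echo at lag 6 (0.27); the remaining lags stay at or below 0.14.
The dominant spike at lag 3 indicates a seasonal period of 3.

3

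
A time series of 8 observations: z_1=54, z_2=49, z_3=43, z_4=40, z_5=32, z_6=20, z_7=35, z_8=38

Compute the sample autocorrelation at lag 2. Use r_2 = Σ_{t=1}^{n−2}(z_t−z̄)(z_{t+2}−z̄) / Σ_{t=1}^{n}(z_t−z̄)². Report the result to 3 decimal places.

0.088

Mean z̄ = (54 + 49 + 43 + 40 + 32 + 20 + 35 + 38)/8 = 38.8750
Deviations from mean: 15.1250, 10.1250, 4.1250, 1.1250, -6.8750, -18.8750, -3.8750, -0.8750
Σ(z_t−z̄)(z_{t+2}−z̄) = (62.3906) + (11.3906) + (-28.3594) + (-21.2344) + (26.6406) + (16.5156) = 67.3438
Denominator Σ(z_t−z̄)² = 768.8750
r_2 = 67.3438 / 768.8750 = 0.088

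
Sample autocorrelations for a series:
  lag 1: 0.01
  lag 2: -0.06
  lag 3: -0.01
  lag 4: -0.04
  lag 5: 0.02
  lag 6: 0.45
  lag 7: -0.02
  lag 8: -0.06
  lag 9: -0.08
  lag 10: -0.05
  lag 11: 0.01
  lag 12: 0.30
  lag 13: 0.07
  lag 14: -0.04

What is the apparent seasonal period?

6

The largest autocorrelation is r_6 = 0.45, with a weaker echo at lag 12 (0.30); the remaining lags stay at or below 0.07.
The dominant spike at lag 6 indicates a seasonal period of 6.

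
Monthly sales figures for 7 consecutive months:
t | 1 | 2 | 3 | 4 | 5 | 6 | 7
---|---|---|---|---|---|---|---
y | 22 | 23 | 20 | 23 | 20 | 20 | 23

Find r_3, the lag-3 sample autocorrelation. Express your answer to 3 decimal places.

0.210

Mean ȳ = (22 + 23 + 20 + 23 + 20 + 20 + 23)/7 = 21.5714
Σ(y_t−ȳ)(y_{t+3}−ȳ) = (0.6122) + (-2.2449) + (2.4694) + (2.0408) = 2.8776
Denominator Σ(y_t−ȳ)² = 13.7143
r_3 = 2.8776 / 13.7143 = 0.210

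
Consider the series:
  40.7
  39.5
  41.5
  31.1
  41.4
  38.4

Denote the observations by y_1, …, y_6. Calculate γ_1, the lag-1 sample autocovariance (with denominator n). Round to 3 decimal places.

Mean ȳ = (40.7 + 39.5 + 41.5 + 31.1 + 41.4 + 38.4)/6 = 38.7667
Deviations: 1.9333, 0.7333, 2.7333, -7.6667, 2.6333, -0.3667
Σ_{t=1}^{5}(y_t−ȳ)(y_{t+1}−ȳ) = -38.6878
γ_1 = -38.6878 / 6 = -6.448

-6.448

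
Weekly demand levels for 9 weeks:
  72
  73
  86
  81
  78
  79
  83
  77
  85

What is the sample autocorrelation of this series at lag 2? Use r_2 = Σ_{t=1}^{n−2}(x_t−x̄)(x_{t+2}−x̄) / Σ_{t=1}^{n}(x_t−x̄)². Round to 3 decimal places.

-0.269

Mean x̄ = (72 + 73 + 86 + 81 + 78 + 79 + 83 + 77 + 85)/9 = 79.3333
Numerator Σ_{t=1}^{7}(x_t−x̄)(x_{t+2}−x̄) = -52.2222
Denominator Σ(x_t−x̄)² = 194.0000
r_2 = -52.2222 / 194.0000 = -0.269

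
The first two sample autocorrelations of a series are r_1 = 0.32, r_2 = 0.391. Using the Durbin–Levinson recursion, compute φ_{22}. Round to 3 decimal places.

0.322

φ_{22} = (r_2 − r_1²) / (1 − r_1²)
r_1² = (0.32)² = 0.1024
Numerator = 0.391 − 0.1024 = 0.2886; denominator = 1 − 0.1024 = 0.8976
φ_{22} = 0.2886 / 0.8976 = 0.322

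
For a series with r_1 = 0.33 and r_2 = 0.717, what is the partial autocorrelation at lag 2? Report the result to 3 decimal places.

φ_{22} = (r_2 − r_1²) / (1 − r_1²)
r_1² = (0.33)² = 0.1089
Numerator = 0.717 − 0.1089 = 0.6081; denominator = 1 − 0.1089 = 0.8911
φ_{22} = 0.6081 / 0.8911 = 0.682

0.682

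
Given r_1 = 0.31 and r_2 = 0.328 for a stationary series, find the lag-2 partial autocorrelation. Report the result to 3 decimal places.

0.257

φ_{22} = (r_2 − r_1²) / (1 − r_1²)
r_1² = (0.31)² = 0.0961
Numerator = 0.328 − 0.0961 = 0.2319; denominator = 1 − 0.0961 = 0.9039
φ_{22} = 0.2319 / 0.9039 = 0.257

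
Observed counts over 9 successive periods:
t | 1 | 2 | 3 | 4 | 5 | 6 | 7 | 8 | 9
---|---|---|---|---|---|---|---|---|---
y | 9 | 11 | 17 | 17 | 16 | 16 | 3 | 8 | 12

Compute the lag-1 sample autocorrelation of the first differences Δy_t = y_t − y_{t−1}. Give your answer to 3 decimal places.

First differences Δy: 2, 6, 0, -1, 0, -13, 5, 4
Mean of differences = 0.3750
Numerator Σ(Δy_t−Δȳ)(Δy_{t+1}−Δȳ) = -32.0156
Denominator Σ(Δy_t−Δȳ)² = 249.8750
r_1(Δy) = -32.0156 / 249.8750 = -0.128

-0.128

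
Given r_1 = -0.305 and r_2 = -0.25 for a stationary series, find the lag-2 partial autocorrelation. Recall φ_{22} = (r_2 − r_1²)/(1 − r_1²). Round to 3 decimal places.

φ_{22} = (r_2 − r_1²) / (1 − r_1²)
r_1² = (-0.305)² = 0.093025
Numerator = -0.25 − 0.0930 = -0.3430; denominator = 1 − 0.0930 = 0.9070
φ_{22} = -0.3430 / 0.9070 = -0.378

-0.378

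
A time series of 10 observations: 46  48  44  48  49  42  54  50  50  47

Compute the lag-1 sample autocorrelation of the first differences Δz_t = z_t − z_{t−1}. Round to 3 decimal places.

First differences Δz: 2, -4, 4, 1, -7, 12, -4, 0, -3
Mean of differences = 0.1111
Numerator Σ(Δz_t−Δz̄)(Δz_{t+1}−Δz̄) = -159.2346
Denominator Σ(Δz_t−Δz̄)² = 254.8889
r_1(Δz) = -159.2346 / 254.8889 = -0.625

-0.625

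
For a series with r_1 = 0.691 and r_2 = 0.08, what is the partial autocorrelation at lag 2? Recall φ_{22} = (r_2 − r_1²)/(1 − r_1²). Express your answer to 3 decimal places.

φ_{22} = (r_2 − r_1²) / (1 − r_1²)
r_1² = (0.691)² = 0.477481
Numerator = 0.08 − 0.4775 = -0.3975; denominator = 1 − 0.4775 = 0.5225
φ_{22} = -0.3975 / 0.5225 = -0.761

-0.761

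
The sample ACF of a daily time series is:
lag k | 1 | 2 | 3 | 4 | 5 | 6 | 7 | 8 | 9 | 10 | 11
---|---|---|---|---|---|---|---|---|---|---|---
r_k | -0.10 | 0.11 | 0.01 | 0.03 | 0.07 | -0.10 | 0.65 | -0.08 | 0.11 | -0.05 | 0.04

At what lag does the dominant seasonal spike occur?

The largest autocorrelation is r_7 = 0.65; the remaining lags stay at or below 0.11.
The dominant spike at lag 7 indicates a seasonal period of 7.

7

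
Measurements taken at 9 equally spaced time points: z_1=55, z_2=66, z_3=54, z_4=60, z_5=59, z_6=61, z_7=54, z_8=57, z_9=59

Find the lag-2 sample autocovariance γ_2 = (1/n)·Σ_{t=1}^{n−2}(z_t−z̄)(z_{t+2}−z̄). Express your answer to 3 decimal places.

2.160

Mean z̄ = (55 + 66 + 54 + 60 + 59 + 61 + 54 + 57 + 59)/9 = 58.3333
Σ_{t=1}^{7}(z_t−z̄)(z_{t+2}−z̄) = 19.4444
γ_2 = 19.4444 / 9 = 2.160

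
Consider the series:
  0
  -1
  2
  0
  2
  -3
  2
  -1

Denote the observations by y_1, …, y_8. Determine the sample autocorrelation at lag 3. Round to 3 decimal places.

-0.450

Mean ȳ = (0 − 1 + 2 + 0 + 2 − 3 + 2 − 1)/8 = 0.1250
Deviations from mean: -0.1250, -1.1250, 1.8750, -0.1250, 1.8750, -3.1250, 1.8750, -1.1250
Numerator Σ_{t=1}^{5}(y_t−ȳ)(y_{t+3}−ȳ) = -10.2969
Denominator Σ(y_t−ȳ)² = 22.8750
r_3 = -10.2969 / 22.8750 = -0.450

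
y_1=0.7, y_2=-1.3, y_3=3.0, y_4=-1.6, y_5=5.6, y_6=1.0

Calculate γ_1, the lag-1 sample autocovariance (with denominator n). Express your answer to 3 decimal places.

Mean ȳ = (0.7 − 1.3 + 3.0 − 1.6 + 5.6 + 1.0)/6 = 1.2333
Σ_{t=1}^{5}(y_t−ȳ)(y_{t+1}−ȳ) = -21.5211
γ_1 = -21.5211 / 6 = -3.587

-3.587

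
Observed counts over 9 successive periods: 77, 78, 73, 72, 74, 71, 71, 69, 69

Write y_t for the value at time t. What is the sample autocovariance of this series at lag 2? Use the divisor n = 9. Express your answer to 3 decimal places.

Mean ȳ = (77 + 78 + 73 + 72 + 74 + 71 + 71 + 69 + 69)/9 = 72.6667
Σ_{t=1}^{7}(y_t−ȳ)(y_{t+2}−ȳ) = 9.4444
γ_2 = 9.4444 / 9 = 1.049

1.049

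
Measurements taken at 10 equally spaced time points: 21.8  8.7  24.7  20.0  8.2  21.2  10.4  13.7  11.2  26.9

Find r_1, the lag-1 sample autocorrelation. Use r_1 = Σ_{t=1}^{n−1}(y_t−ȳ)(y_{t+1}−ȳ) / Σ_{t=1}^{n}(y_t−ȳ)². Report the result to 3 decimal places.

Mean ȳ = (21.8 + 8.7 + 24.7 + 20.0 + 8.2 + 21.2 + 10.4 + 13.7 + 11.2 + 26.9)/10 = 16.6800
Numerator Σ_{t=1}^{9}(y_t−ȳ)(y_{t+1}−ȳ) = -194.0604
Denominator Σ(y_t−ȳ)² = 440.3760
r_1 = -194.0604 / 440.3760 = -0.441

-0.441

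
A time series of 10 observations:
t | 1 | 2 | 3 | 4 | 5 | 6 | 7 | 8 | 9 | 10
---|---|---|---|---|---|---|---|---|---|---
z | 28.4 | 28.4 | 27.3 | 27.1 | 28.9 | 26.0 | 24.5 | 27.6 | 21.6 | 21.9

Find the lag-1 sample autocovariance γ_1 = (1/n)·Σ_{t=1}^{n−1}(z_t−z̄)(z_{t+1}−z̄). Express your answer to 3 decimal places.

2.149

Mean z̄ = (28.4 + 28.4 + 27.3 + 27.1 + 28.9 + 26.0 + 24.5 + 27.6 + 21.6 + 21.9)/10 = 26.1700
Σ_{t=1}^{9}(z_t−z̄)(z_{t+1}−z̄) = 21.4931
γ_1 = 21.4931 / 10 = 2.149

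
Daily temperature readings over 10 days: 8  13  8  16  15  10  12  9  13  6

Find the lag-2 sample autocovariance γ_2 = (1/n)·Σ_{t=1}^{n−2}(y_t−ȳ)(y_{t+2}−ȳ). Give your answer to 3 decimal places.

2.000

Mean ȳ = (8 + 13 + 8 + 16 + 15 + 10 + 12 + 9 + 13 + 6)/10 = 11.0000
Σ_{t=1}^{8}(y_t−ȳ)(y_{t+2}−ȳ) = 20.0000
γ_2 = 20.0000 / 10 = 2.000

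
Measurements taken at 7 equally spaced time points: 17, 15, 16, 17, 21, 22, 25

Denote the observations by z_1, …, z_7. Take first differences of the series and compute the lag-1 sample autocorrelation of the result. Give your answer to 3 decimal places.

First differences Δz: -2, 1, 1, 4, 1, 3
Mean of differences = 1.3333
Numerator Σ(Δz_t−Δz̄)(Δz_{t+1}−Δz̄) = -1.1111
Denominator Σ(Δz_t−Δz̄)² = 21.3333
r_1(Δz) = -1.1111 / 21.3333 = -0.052

-0.052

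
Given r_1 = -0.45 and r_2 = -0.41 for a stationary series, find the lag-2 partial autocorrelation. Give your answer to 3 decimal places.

-0.768

φ_{22} = (r_2 − r_1²) / (1 − r_1²)
r_1² = (-0.45)² = 0.2025
Numerator = -0.41 − 0.2025 = -0.6125; denominator = 1 − 0.2025 = 0.7975
φ_{22} = -0.6125 / 0.7975 = -0.768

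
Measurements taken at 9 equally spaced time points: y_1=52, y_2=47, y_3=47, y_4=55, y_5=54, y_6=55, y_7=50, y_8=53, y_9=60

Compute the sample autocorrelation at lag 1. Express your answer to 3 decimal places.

0.169

Mean ȳ = (52 + 47 + 47 + 55 + 54 + 55 + 50 + 53 + 60)/9 = 52.5556
Numerator Σ_{t=1}^{8}(y_t−ȳ)(y_{t+1}−ȳ) = 23.3580
Denominator Σ(y_t−ȳ)² = 138.2222
r_1 = 23.3580 / 138.2222 = 0.169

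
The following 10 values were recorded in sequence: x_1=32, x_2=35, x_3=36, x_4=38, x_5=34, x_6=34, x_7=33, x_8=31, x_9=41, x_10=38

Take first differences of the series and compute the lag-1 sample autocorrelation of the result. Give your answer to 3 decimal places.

First differences Δx: 3, 1, 2, -4, 0, -1, -2, 10, -3
Mean of differences = 0.6667
Numerator Σ(Δx_t−Δx̄)(Δx_{t+1}−Δx̄) = -55.4444
Denominator Σ(Δx_t−Δx̄)² = 140.0000
r_1(Δx) = -55.4444 / 140.0000 = -0.396

-0.396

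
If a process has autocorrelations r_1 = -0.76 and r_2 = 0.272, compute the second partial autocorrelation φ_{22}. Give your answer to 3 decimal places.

-0.723

φ_{22} = (r_2 − r_1²) / (1 − r_1²)
r_1² = (-0.76)² = 0.5776
Numerator = 0.272 − 0.5776 = -0.3056; denominator = 1 − 0.5776 = 0.4224
φ_{22} = -0.3056 / 0.4224 = -0.723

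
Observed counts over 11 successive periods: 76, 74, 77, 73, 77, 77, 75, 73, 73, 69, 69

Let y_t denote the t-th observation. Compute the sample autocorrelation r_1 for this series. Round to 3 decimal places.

Mean ȳ = (76 + 74 + 77 + 73 + 77 + 77 + 75 + 73 + 73 + 69 + 69)/11 = 73.9091
Numerator Σ_{t=1}^{10}(y_t−ȳ)(y_{t+1}−ȳ) = 36.1736
Denominator Σ(y_t−ȳ)² = 84.9091
r_1 = 36.1736 / 84.9091 = 0.426

0.426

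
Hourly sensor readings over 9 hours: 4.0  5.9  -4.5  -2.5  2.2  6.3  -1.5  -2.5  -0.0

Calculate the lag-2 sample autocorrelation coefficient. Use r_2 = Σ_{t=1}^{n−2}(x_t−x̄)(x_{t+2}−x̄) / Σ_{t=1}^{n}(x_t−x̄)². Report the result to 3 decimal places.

Mean x̄ = (4.0 + 5.9 − 4.5 − 2.5 + 2.2 + 6.3 − 1.5 − 2.5 − 0.0)/9 = 0.8222
Σ(x_t−x̄)(x_{t+2}−x̄) = (-16.9128) + (-16.8695) + (-7.3328) + (-18.1984) + (-3.1995) + (-18.1984) + (1.9094) = -78.8021
Denominator Σ(x_t−x̄)² = 124.2556
r_2 = -78.8021 / 124.2556 = -0.634

-0.634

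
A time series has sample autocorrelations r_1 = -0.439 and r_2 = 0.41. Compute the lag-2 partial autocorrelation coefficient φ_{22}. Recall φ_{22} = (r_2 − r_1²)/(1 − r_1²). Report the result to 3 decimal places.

φ_{22} = (r_2 − r_1²) / (1 − r_1²)
r_1² = (-0.439)² = 0.192721
Numerator = 0.41 − 0.1927 = 0.2173; denominator = 1 − 0.1927 = 0.8073
φ_{22} = 0.2173 / 0.8073 = 0.269

0.269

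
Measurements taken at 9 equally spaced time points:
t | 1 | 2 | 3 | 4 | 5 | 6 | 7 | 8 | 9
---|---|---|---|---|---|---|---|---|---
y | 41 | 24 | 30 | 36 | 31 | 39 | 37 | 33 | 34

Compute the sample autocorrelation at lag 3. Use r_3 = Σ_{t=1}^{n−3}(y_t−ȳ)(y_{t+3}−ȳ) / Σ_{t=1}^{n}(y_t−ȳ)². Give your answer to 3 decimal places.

0.157

Mean ȳ = (41 + 24 + 30 + 36 + 31 + 39 + 37 + 33 + 34)/9 = 33.8889
Numerator Σ_{t=1}^{6}(y_t−ȳ)(y_{t+3}−ȳ) = 33.4074
Denominator Σ(y_t−ȳ)² = 212.8889
r_3 = 33.4074 / 212.8889 = 0.157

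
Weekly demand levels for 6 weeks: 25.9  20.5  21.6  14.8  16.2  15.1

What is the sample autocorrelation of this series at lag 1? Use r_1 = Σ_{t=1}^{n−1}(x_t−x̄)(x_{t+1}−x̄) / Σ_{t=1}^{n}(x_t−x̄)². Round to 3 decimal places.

0.268

Mean x̄ = (25.9 + 20.5 + 21.6 + 14.8 + 16.2 + 15.1)/6 = 19.0167
Deviations from mean: 6.8833, 1.4833, 2.5833, -4.2167, -2.8167, -3.9167
Σ(x_t−x̄)(x_{t+1}−x̄) = (10.2103) + (3.8319) + (-10.8931) + (11.8769) + (11.0319) = 26.0581
Denominator Σ(x_t−x̄)² = 97.3083
r_1 = 26.0581 / 97.3083 = 0.268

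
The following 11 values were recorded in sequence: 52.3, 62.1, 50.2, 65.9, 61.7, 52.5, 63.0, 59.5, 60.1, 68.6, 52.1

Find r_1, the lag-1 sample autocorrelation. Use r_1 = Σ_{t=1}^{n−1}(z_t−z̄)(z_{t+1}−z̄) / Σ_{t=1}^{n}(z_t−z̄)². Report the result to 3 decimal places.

Mean z̄ = (52.3 + 62.1 + 50.2 + 65.9 + 61.7 + 52.5 + 63.0 + 59.5 + 60.1 + 68.6 + 52.1)/11 = 58.9091
Numerator Σ_{t=1}^{10}(z_t−z̄)(z_{t+1}−z̄) = -185.6828
Denominator Σ(z_t−z̄)² = 386.2291
r_1 = -185.6828 / 386.2291 = -0.481

-0.481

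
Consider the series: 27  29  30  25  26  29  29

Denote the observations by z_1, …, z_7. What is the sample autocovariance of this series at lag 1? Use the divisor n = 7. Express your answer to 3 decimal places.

-0.023

Mean z̄ = (27 + 29 + 30 + 25 + 26 + 29 + 29)/7 = 27.8571
Deviations: -0.8571, 1.1429, 2.1429, -2.8571, -1.8571, 1.1429, 1.1429
Σ_{t=1}^{6}(z_t−z̄)(z_{t+1}−z̄) = -0.1633
γ_1 = -0.1633 / 7 = -0.023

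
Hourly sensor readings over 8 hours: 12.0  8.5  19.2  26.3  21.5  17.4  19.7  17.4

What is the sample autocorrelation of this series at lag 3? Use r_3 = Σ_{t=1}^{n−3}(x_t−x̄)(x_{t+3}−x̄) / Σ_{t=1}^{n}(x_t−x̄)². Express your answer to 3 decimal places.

-0.326

Mean x̄ = (12.0 + 8.5 + 19.2 + 26.3 + 21.5 + 17.4 + 19.7 + 17.4)/8 = 17.7500
Deviations from mean: -5.7500, -9.2500, 1.4500, 8.5500, 3.7500, -0.3500, 1.9500, -0.3500
Σ(x_t−x̄)(x_{t+3}−x̄) = (-49.1625) + (-34.6875) + (-0.5075) + (16.6725) + (-1.3125) = -68.9975
Denominator Σ(x_t−x̄)² = 211.9400
r_3 = -68.9975 / 211.9400 = -0.326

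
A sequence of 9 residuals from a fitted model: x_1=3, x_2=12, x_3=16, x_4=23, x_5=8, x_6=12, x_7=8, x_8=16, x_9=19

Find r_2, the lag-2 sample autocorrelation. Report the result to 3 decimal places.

Mean x̄ = (3 + 12 + 16 + 23 + 8 + 12 + 8 + 16 + 19)/9 = 13.0000
Σ(x_t−x̄)(x_{t+2}−x̄) = (-30.0000) + (-10.0000) + (-15.0000) + (-10.0000) + (25.0000) + (-3.0000) + (-30.0000) = -73.0000
Denominator Σ(x_t−x̄)² = 306.0000
r_2 = -73.0000 / 306.0000 = -0.239

-0.239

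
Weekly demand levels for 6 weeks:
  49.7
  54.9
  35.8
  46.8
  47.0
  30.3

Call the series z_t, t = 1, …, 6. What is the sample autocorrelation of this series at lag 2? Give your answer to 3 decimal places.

-0.186

Mean z̄ = (49.7 + 54.9 + 35.8 + 46.8 + 47.0 + 30.3)/6 = 44.0833
Deviations from mean: 5.6167, 10.8167, -8.2833, 2.7167, 2.9167, -13.7833
Σ(z_t−z̄)(z_{t+2}−z̄) = (-46.5247) + (29.3853) + (-24.1597) + (-37.4447) = -78.7439
Denominator Σ(z_t−z̄)² = 423.0283
r_2 = -78.7439 / 423.0283 = -0.186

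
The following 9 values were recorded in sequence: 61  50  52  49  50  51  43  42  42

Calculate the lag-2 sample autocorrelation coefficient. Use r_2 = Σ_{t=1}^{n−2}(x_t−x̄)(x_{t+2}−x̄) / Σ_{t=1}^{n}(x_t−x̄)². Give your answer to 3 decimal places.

0.208

Mean x̄ = (61 + 50 + 52 + 49 + 50 + 51 + 43 + 42 + 42)/9 = 48.8889
Σ(x_t−x̄)(x_{t+2}−x̄) = (37.6790) + (0.1235) + (3.4568) + (0.2346) + (-6.5432) + (-14.5432) + (40.5679) = 60.9753
Denominator Σ(x_t−x̄)² = 292.8889
r_2 = 60.9753 / 292.8889 = 0.208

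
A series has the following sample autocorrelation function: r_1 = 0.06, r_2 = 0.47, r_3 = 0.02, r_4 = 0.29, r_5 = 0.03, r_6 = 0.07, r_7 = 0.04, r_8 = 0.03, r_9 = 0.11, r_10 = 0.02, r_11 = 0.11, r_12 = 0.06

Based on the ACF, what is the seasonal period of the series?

2

The largest autocorrelation is r_2 = 0.47, with a weaker echo at lag 4 (0.29); the remaining lags stay at or below 0.11.
The dominant spike at lag 2 indicates a seasonal period of 2.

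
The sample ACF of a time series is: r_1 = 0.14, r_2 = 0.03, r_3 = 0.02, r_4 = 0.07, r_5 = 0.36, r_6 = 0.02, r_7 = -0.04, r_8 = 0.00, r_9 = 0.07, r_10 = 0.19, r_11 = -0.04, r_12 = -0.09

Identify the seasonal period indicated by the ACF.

The largest autocorrelation is r_5 = 0.36, with a weaker echo at lag 10 (0.19); the remaining lags stay at or below 0.14.
The dominant spike at lag 5 indicates a seasonal period of 5.

5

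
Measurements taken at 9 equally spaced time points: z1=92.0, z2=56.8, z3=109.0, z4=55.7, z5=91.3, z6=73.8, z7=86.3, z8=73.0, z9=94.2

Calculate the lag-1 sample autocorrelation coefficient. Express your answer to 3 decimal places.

-0.848

Mean z̄ = (92.0 + 56.8 + 109.0 + 55.7 + 91.3 + 73.8 + 86.3 + 73.0 + 94.2)/9 = 81.3444
Numerator Σ_{t=1}^{8}(z_t−z̄)(z_{t+1}−z̄) = -2165.9609
Denominator Σ(z_t−z̄)² = 2553.9222
r_1 = -2165.9609 / 2553.9222 = -0.848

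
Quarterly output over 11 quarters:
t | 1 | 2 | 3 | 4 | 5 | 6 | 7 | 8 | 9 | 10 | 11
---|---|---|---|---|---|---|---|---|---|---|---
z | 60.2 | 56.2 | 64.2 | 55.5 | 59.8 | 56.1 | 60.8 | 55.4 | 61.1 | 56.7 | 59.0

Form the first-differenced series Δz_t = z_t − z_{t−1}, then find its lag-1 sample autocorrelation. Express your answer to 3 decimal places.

-0.890

First differences Δz: -4.0, 8.0, -8.7, 4.3, -3.7, 4.7, -5.4, 5.7, -4.4, 2.3
Mean of differences = -0.1200
Numerator Σ(Δz_t−Δz̄)(Δz_{t+1}−Δz̄) = -263.6244
Denominator Σ(Δz_t−Δz̄)² = 296.1160
r_1(Δz) = -263.6244 / 296.1160 = -0.890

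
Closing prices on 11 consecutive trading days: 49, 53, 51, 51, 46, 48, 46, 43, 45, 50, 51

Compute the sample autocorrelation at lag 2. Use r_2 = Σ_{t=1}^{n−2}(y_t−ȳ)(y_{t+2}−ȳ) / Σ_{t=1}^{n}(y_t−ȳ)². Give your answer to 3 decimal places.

Mean ȳ = (49 + 53 + 51 + 51 + 46 + 48 + 46 + 43 + 45 + 50 + 51)/11 = 48.4545
Numerator Σ_{t=1}^{9}(y_t−ȳ)(y_{t+2}−ȳ) = 5.3140
Denominator Σ(y_t−ȳ)² = 96.7273
r_2 = 5.3140 / 96.7273 = 0.055

0.055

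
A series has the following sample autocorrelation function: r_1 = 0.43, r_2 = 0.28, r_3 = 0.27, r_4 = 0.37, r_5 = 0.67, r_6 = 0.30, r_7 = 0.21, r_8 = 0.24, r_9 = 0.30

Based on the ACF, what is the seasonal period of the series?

5

The largest autocorrelation is r_5 = 0.67; the remaining lags stay at or below 0.43. The elevated value at lag 1 (0.43), dropping to 0.28 at lag 2, reflects decaying short-term dependence rather than seasonality.
The dominant spike at lag 5 indicates a seasonal period of 5.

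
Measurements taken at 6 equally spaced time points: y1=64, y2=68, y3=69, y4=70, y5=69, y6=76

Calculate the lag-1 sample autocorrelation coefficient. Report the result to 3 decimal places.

0.065

Mean ȳ = (64 + 68 + 69 + 70 + 69 + 76)/6 = 69.3333
Numerator Σ_{t=1}^{5}(y_t−ȳ)(y_{t+1}−ȳ) = 4.8889
Denominator Σ(y_t−ȳ)² = 75.3333
r_1 = 4.8889 / 75.3333 = 0.065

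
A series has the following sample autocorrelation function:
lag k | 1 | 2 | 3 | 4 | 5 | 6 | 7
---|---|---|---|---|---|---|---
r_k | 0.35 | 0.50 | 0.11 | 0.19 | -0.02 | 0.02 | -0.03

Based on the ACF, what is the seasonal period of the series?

The largest autocorrelation is r_2 = 0.50; the remaining lags stay at or below 0.35.
The dominant spike at lag 2 indicates a seasonal period of 2.

2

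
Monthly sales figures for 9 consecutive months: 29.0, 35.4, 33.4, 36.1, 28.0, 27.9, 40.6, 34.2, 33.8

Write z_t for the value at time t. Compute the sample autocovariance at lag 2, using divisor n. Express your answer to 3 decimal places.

-5.579

Mean z̄ = (29.0 + 35.4 + 33.4 + 36.1 + 28.0 + 27.9 + 40.6 + 34.2 + 33.8)/9 = 33.1556
Σ_{t=1}^{7}(z_t−z̄)(z_{t+2}−z̄) = -50.2140
γ_2 = -50.2140 / 9 = -5.579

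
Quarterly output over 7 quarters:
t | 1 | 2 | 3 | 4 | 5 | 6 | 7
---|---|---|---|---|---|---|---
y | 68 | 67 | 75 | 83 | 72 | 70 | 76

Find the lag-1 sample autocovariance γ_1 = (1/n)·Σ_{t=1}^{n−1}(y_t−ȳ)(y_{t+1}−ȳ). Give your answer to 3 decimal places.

3.143

Mean ȳ = (68 + 67 + 75 + 83 + 72 + 70 + 76)/7 = 73.0000
Σ_{t=1}^{6}(y_t−ȳ)(y_{t+1}−ȳ) = 22.0000
γ_1 = 22.0000 / 7 = 3.143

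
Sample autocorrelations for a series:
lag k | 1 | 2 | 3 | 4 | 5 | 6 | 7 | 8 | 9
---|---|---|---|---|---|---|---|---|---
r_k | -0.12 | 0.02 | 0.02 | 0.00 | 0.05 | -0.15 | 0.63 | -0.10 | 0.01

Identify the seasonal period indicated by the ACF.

7

The largest autocorrelation is r_7 = 0.63; the remaining lags stay at or below 0.05.
The dominant spike at lag 7 indicates a seasonal period of 7.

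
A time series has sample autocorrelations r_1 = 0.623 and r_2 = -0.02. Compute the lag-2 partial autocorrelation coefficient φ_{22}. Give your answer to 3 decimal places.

φ_{22} = (r_2 − r_1²) / (1 − r_1²)
r_1² = (0.623)² = 0.388129
Numerator = -0.02 − 0.3881 = -0.4081; denominator = 1 − 0.3881 = 0.6119
φ_{22} = -0.4081 / 0.6119 = -0.667

-0.667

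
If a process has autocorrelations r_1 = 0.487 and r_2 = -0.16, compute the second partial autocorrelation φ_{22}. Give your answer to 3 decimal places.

φ_{22} = (r_2 − r_1²) / (1 − r_1²)
r_1² = (0.487)² = 0.237169
Numerator = -0.16 − 0.2372 = -0.3972; denominator = 1 − 0.2372 = 0.7628
φ_{22} = -0.3972 / 0.7628 = -0.521

-0.521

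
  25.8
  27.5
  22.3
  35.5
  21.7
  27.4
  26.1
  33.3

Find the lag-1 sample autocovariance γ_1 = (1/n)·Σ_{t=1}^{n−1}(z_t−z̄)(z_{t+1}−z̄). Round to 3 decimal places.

Mean z̄ = (25.8 + 27.5 + 22.3 + 35.5 + 21.7 + 27.4 + 26.1 + 33.3)/8 = 27.4500
Deviations: -1.6500, 0.0500, -5.1500, 8.0500, -5.7500, -0.0500, -1.3500, 5.8500
Σ_{t=1}^{7}(z_t−z̄)(z_{t+1}−z̄) = -95.6275
γ_1 = -95.6275 / 8 = -11.953

-11.953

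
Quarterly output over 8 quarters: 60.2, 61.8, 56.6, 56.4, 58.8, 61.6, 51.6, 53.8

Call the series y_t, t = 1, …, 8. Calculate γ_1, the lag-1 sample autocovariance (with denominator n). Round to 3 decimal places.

1.260

Mean ȳ = (60.2 + 61.8 + 56.6 + 56.4 + 58.8 + 61.6 + 51.6 + 53.8)/8 = 57.6000
Deviations: 2.6000, 4.2000, -1.0000, -1.2000, 1.2000, 4.0000, -6.0000, -3.8000
Σ_{t=1}^{7}(y_t−ȳ)(y_{t+1}−ȳ) = 10.0800
γ_1 = 10.0800 / 8 = 1.260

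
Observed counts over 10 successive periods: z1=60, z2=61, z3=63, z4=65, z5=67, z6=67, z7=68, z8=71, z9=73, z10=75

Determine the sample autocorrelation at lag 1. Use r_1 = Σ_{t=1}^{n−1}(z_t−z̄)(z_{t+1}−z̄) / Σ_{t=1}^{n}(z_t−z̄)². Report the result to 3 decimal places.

0.676

Mean z̄ = (60 + 61 + 63 + 65 + 67 + 67 + 68 + 71 + 73 + 75)/10 = 67.0000
Numerator Σ_{t=1}^{9}(z_t−z̄)(z_{t+1}−z̄) = 150.0000
Denominator Σ(z_t−z̄)² = 222.0000
r_1 = 150.0000 / 222.0000 = 0.676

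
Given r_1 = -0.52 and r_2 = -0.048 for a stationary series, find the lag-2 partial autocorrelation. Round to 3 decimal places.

-0.436

φ_{22} = (r_2 − r_1²) / (1 − r_1²)
r_1² = (-0.52)² = 0.2704
Numerator = -0.048 − 0.2704 = -0.3184; denominator = 1 − 0.2704 = 0.7296
φ_{22} = -0.3184 / 0.7296 = -0.436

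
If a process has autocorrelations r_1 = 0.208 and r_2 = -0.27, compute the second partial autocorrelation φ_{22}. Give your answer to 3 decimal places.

φ_{22} = (r_2 − r_1²) / (1 − r_1²)
r_1² = (0.208)² = 0.043264
Numerator = -0.27 − 0.0433 = -0.3133; denominator = 1 − 0.0433 = 0.9567
φ_{22} = -0.3133 / 0.9567 = -0.327

-0.327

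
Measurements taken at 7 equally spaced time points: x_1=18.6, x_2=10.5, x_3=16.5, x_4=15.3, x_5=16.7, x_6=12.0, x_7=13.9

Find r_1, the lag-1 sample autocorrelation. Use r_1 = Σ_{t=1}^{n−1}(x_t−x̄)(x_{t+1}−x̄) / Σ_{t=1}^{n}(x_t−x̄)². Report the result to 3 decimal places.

-0.511

Mean x̄ = (18.6 + 10.5 + 16.5 + 15.3 + 16.7 + 12.0 + 13.9)/7 = 14.7857
Deviations from mean: 3.8143, -4.2857, 1.7143, 0.5143, 1.9143, -2.7857, -0.8857
Σ(x_t−x̄)(x_{t+1}−x̄) = (-16.3469) + (-7.3469) + (0.8816) + (0.9845) + (-5.3327) + (2.4673) = -24.6931
Denominator Σ(x_t−x̄)² = 48.3286
r_1 = -24.6931 / 48.3286 = -0.511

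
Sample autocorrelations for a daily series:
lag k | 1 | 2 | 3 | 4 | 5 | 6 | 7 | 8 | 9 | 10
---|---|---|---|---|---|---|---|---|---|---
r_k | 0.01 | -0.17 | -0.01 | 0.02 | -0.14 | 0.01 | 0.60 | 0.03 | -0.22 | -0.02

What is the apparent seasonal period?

7

The largest autocorrelation is r_7 = 0.60; the remaining lags stay at or below 0.03.
The dominant spike at lag 7 indicates a seasonal period of 7.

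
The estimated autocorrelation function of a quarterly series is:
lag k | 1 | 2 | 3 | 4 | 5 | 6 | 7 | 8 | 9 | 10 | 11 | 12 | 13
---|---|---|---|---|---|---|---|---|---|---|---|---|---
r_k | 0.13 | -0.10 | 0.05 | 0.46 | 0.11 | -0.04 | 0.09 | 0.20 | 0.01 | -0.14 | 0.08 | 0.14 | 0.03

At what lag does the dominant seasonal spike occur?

4

The largest autocorrelation is r_4 = 0.46, with a weaker echo at lag 8 (0.20); the remaining lags stay at or below 0.14.
The dominant spike at lag 4 indicates a seasonal period of 4.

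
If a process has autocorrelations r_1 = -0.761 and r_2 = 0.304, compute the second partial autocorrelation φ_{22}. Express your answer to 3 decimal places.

φ_{22} = (r_2 − r_1²) / (1 − r_1²)
r_1² = (-0.761)² = 0.579121
Numerator = 0.304 − 0.5791 = -0.2751; denominator = 1 − 0.5791 = 0.4209
φ_{22} = -0.2751 / 0.4209 = -0.654

-0.654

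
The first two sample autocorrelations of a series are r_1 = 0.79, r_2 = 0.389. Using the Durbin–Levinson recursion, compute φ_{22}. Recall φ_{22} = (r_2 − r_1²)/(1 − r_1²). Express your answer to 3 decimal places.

φ_{22} = (r_2 − r_1²) / (1 − r_1²)
r_1² = (0.79)² = 0.6241
Numerator = 0.389 − 0.6241 = -0.2351; denominator = 1 − 0.6241 = 0.3759
φ_{22} = -0.2351 / 0.3759 = -0.625

-0.625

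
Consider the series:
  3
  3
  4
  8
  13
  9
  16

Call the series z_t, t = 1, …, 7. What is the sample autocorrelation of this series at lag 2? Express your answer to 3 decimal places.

0.256

Mean z̄ = (3 + 3 + 4 + 8 + 13 + 9 + 16)/7 = 8.0000
Deviations from mean: -5.0000, -5.0000, -4.0000, 0.0000, 5.0000, 1.0000, 8.0000
Σ(z_t−z̄)(z_{t+2}−z̄) = (20.0000) + (0.0000) + (-20.0000) + (0.0000) + (40.0000) = 40.0000
Denominator Σ(z_t−z̄)² = 156.0000
r_2 = 40.0000 / 156.0000 = 0.256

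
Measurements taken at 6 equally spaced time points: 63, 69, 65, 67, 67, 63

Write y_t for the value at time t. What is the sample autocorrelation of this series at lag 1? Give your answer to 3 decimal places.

Mean ȳ = (63 + 69 + 65 + 67 + 67 + 63)/6 = 65.6667
Deviations from mean: -2.6667, 3.3333, -0.6667, 1.3333, 1.3333, -2.6667
Σ(y_t−ȳ)(y_{t+1}−ȳ) = (-8.8889) + (-2.2222) + (-0.8889) + (1.7778) + (-3.5556) = -13.7778
Denominator Σ(y_t−ȳ)² = 29.3333
r_1 = -13.7778 / 29.3333 = -0.470

-0.470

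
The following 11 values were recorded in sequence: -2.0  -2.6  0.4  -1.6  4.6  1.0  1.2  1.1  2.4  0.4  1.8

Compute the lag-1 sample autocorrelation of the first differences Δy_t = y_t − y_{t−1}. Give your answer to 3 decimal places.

-0.705

First differences Δy: -0.6, 3.0, -2.0, 6.2, -3.6, 0.2, -0.1, 1.3, -2.0, 1.4
Mean of differences = 0.3800
Numerator Σ(Δy_t−Δȳ)(Δy_{t+1}−Δȳ) = -50.0744
Denominator Σ(Δy_t−Δȳ)² = 71.0160
r_1(Δy) = -50.0744 / 71.0160 = -0.705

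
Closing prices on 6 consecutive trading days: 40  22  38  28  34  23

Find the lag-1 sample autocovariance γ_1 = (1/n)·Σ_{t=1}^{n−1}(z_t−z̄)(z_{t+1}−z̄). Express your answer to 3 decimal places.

Mean z̄ = (40 + 22 + 38 + 28 + 34 + 23)/6 = 30.8333
Deviations: 9.1667, -8.8333, 7.1667, -2.8333, 3.1667, -7.8333
Σ_{t=1}^{5}(z_t−z̄)(z_{t+1}−z̄) = -198.3611
γ_1 = -198.3611 / 6 = -33.060

-33.060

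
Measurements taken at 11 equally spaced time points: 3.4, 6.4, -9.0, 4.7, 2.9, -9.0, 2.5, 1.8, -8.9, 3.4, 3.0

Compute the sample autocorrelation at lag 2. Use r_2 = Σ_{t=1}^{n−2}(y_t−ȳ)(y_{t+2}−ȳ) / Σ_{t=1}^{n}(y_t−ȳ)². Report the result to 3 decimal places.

Mean ȳ = (3.4 + 6.4 − 9.0 + 4.7 + 2.9 − 9.0 + 2.5 + 1.8 − 8.9 + 3.4 + 3.0)/11 = 0.1091
Numerator Σ_{t=1}^{9}(y_t−ȳ)(y_{t+2}−ȳ) = -119.0874
Denominator Σ(y_t−ȳ)² = 354.1491
r_2 = -119.0874 / 354.1491 = -0.336

-0.336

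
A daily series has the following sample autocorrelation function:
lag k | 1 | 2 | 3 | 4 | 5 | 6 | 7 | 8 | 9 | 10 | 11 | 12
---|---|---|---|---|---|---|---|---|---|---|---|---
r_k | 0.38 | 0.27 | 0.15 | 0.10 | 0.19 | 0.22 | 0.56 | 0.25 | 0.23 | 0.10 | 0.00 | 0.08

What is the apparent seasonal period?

7

The largest autocorrelation is r_7 = 0.56; the remaining lags stay at or below 0.38. The elevated value at lag 1 (0.38), dropping to 0.27 at lag 2, reflects decaying short-term dependence rather than seasonality.
The dominant spike at lag 7 indicates a seasonal period of 7.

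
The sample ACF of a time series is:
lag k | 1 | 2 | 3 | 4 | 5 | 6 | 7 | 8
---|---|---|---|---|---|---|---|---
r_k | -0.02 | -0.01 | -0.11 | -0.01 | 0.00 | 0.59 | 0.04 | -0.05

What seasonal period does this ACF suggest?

6

The largest autocorrelation is r_6 = 0.59; the remaining lags stay at or below 0.04.
The dominant spike at lag 6 indicates a seasonal period of 6.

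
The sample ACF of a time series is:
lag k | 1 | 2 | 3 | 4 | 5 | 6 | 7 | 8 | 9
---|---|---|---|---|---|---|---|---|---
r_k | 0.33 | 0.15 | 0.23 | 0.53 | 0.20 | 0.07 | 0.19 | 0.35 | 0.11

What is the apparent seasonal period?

4

The largest autocorrelation is r_4 = 0.53, with a weaker echo at lag 8 (0.35); the remaining lags stay at or below 0.33. The elevated value at lag 1 (0.33), dropping to 0.15 at lag 2, reflects decaying short-term dependence rather than seasonality.
The dominant spike at lag 4 indicates a seasonal period of 4.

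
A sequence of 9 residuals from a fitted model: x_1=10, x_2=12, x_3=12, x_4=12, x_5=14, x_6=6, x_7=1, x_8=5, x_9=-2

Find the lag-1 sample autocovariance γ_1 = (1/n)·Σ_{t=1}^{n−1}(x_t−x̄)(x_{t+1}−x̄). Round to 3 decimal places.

Mean x̄ = (10 + 12 + 12 + 12 + 14 + 6 + 1 + 5 − 2)/9 = 7.7778
Σ_{t=1}^{8}(x_t−x̄)(x_{t+1}−x̄) = 118.2840
γ_1 = 118.2840 / 9 = 13.143

13.143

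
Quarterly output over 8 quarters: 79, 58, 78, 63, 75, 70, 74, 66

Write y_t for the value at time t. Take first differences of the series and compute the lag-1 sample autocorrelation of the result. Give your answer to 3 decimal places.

First differences Δy: -21, 20, -15, 12, -5, 4, -8
Mean of differences = -1.8571
Numerator Σ(Δy_t−Δȳ)(Δy_{t+1}−Δȳ) = -985.7347
Denominator Σ(Δy_t−Δȳ)² = 1290.8571
r_1(Δy) = -985.7347 / 1290.8571 = -0.764

-0.764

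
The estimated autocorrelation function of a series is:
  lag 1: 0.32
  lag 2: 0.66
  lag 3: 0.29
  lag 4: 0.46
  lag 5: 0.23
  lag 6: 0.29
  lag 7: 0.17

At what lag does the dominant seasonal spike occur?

2

The largest autocorrelation is r_2 = 0.66, with a weaker echo at lag 4 (0.46); the remaining lags stay at or below 0.32.
The dominant spike at lag 2 indicates a seasonal period of 2.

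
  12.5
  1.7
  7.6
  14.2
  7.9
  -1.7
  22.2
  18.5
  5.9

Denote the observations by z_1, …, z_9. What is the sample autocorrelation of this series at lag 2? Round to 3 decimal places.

-0.545

Mean z̄ = (12.5 + 1.7 + 7.6 + 14.2 + 7.9 − 1.7 + 22.2 + 18.5 + 5.9)/9 = 9.8667
Numerator Σ_{t=1}^{7}(z_t−z̄)(z_{t+2}−z̄) = -260.0589
Denominator Σ(z_t−z̄)² = 477.5800
r_2 = -260.0589 / 477.5800 = -0.545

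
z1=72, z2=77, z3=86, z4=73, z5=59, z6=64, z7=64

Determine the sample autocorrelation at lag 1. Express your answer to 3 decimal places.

0.465

Mean z̄ = (72 + 77 + 86 + 73 + 59 + 64 + 64)/7 = 70.7143
Σ(z_t−z̄)(z_{t+1}−z̄) = (8.0816) + (96.0816) + (34.9388) + (-26.7755) + (78.6531) + (45.0816) = 236.0612
Denominator Σ(z_t−z̄)² = 507.4286
r_1 = 236.0612 / 507.4286 = 0.465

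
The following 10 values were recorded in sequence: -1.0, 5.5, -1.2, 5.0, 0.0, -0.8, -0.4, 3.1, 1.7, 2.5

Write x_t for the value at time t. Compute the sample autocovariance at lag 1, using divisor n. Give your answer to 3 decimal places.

Mean x̄ = (-1.0 + 5.5 − 1.2 + 5.0 + 0.0 − 0.8 − 0.4 + 3.1 + 1.7 + 2.5)/10 = 1.4400
Σ_{t=1}^{9}(x_t−x̄)(x_{t+1}−x̄) = -30.1496
γ_1 = -30.1496 / 10 = -3.015

-3.015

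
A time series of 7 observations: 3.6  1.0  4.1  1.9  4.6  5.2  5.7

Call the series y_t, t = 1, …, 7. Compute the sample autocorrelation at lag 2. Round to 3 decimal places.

Mean ȳ = (3.6 + 1.0 + 4.1 + 1.9 + 4.6 + 5.2 + 5.7)/7 = 3.7286
Deviations from mean: -0.1286, -2.7286, 0.3714, -1.8286, 0.8714, 1.4714, 1.9714
Σ(y_t−ȳ)(y_{t+2}−ȳ) = (-0.0478) + (4.9894) + (0.3237) + (-2.6906) + (1.7180) = 4.2927
Denominator Σ(y_t−ȳ)² = 17.7543
r_2 = 4.2927 / 17.7543 = 0.242

0.242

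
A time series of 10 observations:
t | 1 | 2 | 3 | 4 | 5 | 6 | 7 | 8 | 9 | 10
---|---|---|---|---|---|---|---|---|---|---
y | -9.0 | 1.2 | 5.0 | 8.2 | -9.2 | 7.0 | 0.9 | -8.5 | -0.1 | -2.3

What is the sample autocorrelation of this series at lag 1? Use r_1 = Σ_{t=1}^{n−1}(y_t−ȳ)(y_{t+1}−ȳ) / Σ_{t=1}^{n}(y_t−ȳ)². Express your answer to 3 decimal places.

Mean ȳ = (-9.0 + 1.2 + 5.0 + 8.2 − 9.2 + 7.0 + 0.9 − 8.5 − 0.1 − 2.3)/10 = -0.6800
Numerator Σ_{t=1}^{9}(y_t−ȳ)(y_{t+1}−ȳ) = -101.3124
Denominator Σ(y_t−ȳ)² = 382.0560
r_1 = -101.3124 / 382.0560 = -0.265

-0.265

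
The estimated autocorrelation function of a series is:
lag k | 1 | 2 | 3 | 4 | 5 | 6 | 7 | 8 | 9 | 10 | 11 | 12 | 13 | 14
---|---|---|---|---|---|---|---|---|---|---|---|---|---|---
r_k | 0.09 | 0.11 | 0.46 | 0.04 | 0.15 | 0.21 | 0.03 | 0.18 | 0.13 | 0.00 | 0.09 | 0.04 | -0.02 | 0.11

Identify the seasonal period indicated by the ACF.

The largest autocorrelation is r_3 = 0.46, with a weaker echo at lag 6 (0.21); the remaining lags stay at or below 0.18.
The dominant spike at lag 3 indicates a seasonal period of 3.

3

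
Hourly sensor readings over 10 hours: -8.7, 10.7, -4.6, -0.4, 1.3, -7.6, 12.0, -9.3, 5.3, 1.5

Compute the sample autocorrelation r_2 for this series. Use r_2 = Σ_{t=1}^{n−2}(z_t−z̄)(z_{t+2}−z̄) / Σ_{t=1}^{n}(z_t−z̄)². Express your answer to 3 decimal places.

Mean z̄ = (-8.7 + 10.7 − 4.6 − 0.4 + 1.3 − 7.6 + 12.0 − 9.3 + 5.3 + 1.5)/10 = 0.0200
Numerator Σ_{t=1}^{8}(z_t−z̄)(z_{t+2}−z̄) = 168.9012
Denominator Σ(z_t−z̄)² = 531.7760
r_2 = 168.9012 / 531.7760 = 0.318

0.318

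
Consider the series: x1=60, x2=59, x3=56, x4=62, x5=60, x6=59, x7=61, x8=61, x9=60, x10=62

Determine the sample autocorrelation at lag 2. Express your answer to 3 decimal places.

Mean x̄ = (60 + 59 + 56 + 62 + 60 + 59 + 61 + 61 + 60 + 62)/10 = 60.0000
Numerator Σ_{t=1}^{8}(x_t−x̄)(x_{t+2}−x̄) = -3.0000
Denominator Σ(x_t−x̄)² = 28.0000
r_2 = -3.0000 / 28.0000 = -0.107

-0.107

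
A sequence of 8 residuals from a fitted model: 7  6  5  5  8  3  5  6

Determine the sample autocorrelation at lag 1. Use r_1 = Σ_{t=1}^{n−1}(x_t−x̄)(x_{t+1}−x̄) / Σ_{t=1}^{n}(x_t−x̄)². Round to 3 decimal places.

Mean x̄ = (7 + 6 + 5 + 5 + 8 + 3 + 5 + 6)/8 = 5.6250
Deviations from mean: 1.3750, 0.3750, -0.6250, -0.6250, 2.3750, -2.6250, -0.6250, 0.3750
Numerator Σ_{t=1}^{7}(x_t−x̄)(x_{t+1}−x̄) = -5.6406
Denominator Σ(x_t−x̄)² = 15.8750
r_1 = -5.6406 / 15.8750 = -0.355

-0.355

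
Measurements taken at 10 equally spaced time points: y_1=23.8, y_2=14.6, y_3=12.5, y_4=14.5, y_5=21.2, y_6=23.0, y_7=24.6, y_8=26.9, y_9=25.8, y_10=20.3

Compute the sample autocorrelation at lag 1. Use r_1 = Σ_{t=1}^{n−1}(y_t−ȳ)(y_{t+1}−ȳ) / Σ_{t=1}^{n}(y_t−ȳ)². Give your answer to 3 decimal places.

Mean ȳ = (23.8 + 14.6 + 12.5 + 14.5 + 21.2 + 23.0 + 24.6 + 26.9 + 25.8 + 20.3)/10 = 20.7200
Numerator Σ_{t=1}^{9}(y_t−ȳ)(y_{t+1}−ȳ) = 142.7796
Denominator Σ(y_t−ȳ)² = 237.8560
r_1 = 142.7796 / 237.8560 = 0.600

0.600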